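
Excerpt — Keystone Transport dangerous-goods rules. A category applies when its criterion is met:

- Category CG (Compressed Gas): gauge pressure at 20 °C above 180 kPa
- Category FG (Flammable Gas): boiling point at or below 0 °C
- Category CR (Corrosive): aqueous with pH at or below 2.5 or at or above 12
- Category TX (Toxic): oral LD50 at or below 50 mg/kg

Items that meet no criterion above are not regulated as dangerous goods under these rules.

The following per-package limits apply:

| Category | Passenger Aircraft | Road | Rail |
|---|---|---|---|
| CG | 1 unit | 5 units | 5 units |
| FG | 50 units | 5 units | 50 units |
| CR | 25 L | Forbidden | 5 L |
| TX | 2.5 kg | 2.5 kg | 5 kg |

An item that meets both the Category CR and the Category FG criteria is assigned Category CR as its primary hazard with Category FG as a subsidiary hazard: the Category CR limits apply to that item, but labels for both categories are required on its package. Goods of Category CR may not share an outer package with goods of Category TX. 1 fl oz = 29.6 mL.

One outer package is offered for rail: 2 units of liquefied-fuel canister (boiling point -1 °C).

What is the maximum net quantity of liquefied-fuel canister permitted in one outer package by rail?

The liquefied-fuel canister has boiling point -1 °C, which is ≤ 0 °C, so it is Category FG (Flammable Gas).
The rail limit for Category FG is 50 units.

50 units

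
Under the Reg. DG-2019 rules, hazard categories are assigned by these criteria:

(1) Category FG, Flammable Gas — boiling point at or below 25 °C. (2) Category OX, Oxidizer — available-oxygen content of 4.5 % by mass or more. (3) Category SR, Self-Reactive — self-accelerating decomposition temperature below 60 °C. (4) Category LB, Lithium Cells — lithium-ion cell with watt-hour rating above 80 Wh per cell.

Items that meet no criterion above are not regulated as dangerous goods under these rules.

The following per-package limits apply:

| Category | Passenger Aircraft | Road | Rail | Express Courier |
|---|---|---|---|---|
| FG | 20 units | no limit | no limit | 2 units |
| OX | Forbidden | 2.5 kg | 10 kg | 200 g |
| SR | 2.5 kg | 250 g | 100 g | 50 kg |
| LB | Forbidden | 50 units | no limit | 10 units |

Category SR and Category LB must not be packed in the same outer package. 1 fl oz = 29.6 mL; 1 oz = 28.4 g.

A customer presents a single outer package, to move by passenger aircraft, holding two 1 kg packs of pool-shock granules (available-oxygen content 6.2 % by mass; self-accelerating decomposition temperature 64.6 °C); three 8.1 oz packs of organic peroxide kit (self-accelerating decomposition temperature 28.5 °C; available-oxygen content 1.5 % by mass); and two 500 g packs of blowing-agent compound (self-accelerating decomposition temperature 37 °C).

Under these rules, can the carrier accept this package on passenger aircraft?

With available-oxygen content 6.2 % by mass (≥ 4.5 % by mass), the pool-shock granules fall in Category OX.
Self-accelerating decomposition temperature 28.5 °C meets the Category SR criterion (Self-Reactive), so the organic peroxide kit is Category SR.
The blowing-agent compound has self-accelerating decomposition temperature 37 °C, which is < 60 °C, so it is Category SR (Self-Reactive).
Category OX quantity: two 1 kg packs = 2 kg.
By passenger aircraft, Category OX is Forbidden regardless of quantity.
Total Category SR: (three 8.1 oz packs = 690.12 g) + (two 500 g packs = 1 kg) = 1690.12 g.
1690.12 g ≤ 2.5 kg (passenger aircraft limit, Category SR) — within limit.
The segregation rule (Category SR with Category LB) does not apply to Category OX with Category SR.

No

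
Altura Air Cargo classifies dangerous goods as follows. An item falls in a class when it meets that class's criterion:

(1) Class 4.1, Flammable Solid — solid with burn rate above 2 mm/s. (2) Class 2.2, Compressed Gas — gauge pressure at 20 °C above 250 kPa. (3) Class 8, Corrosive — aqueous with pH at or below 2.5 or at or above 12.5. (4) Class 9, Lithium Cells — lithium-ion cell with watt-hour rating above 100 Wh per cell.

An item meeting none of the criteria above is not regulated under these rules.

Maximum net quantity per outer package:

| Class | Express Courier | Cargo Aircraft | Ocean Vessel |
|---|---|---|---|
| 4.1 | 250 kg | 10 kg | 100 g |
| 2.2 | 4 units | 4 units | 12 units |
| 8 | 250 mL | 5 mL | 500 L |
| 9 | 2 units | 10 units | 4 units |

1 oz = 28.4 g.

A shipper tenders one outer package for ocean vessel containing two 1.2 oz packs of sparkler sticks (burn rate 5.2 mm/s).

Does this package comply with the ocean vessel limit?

With burn rate 5.2 mm/s (> 2 mm/s), the sparkler sticks fall in Class 4.1.
Class 4.1 quantity: two 1.2 oz packs = 68.16 g.
That is within the Class 4.1 ocean vessel limit of 100 g.

Yes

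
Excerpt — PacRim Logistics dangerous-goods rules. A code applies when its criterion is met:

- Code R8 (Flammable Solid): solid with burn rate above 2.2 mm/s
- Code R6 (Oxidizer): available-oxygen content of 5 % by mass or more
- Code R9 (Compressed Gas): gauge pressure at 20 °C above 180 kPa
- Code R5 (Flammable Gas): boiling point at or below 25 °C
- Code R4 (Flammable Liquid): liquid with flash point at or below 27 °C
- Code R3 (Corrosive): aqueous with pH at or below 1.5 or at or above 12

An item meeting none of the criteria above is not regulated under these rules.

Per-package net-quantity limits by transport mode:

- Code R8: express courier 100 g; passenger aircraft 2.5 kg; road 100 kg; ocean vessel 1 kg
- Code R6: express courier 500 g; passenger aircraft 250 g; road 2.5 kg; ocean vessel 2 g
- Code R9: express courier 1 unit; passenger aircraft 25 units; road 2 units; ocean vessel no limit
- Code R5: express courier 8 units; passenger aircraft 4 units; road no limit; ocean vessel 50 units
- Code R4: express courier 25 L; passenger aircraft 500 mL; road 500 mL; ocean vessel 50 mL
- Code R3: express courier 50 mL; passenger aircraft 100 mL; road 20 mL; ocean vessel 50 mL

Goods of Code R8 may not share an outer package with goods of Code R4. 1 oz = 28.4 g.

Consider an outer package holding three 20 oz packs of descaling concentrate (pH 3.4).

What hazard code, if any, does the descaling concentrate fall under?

Not regulated

pH 3.4 is between 1.5 and 12, so Code R3 does not apply.
No criterion is met, so the item is not regulated.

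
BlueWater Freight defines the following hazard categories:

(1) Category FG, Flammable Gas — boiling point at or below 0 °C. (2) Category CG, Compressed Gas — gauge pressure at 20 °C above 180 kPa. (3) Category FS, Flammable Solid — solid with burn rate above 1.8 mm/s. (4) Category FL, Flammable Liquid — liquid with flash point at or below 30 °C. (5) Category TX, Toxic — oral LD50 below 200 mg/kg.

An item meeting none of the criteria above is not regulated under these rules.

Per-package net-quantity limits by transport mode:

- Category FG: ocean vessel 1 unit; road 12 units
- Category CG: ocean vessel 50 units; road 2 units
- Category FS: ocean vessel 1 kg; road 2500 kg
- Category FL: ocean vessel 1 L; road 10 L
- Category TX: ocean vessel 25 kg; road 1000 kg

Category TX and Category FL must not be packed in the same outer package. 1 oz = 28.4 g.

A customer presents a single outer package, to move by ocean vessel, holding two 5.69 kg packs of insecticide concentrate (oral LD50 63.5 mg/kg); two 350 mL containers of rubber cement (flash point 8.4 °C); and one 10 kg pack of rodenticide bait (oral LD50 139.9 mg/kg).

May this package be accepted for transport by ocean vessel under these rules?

Insecticide concentrate: oral LD50 63.5 mg/kg < 200 mg/kg → Category TX (Toxic).
Flash point 8.4 °C meets the Category FL criterion (Flammable Liquid), so the rubber cement is Category FL.
With oral LD50 139.9 mg/kg (< 200 mg/kg), the rodenticide bait falls in Category TX.
Total Category TX: (two 5.69 kg packs = 11.38 kg) + 10 kg = 21.38 kg.
21.38 kg is within the ocean vessel limit of 25 kg for Category TX.
Category FL quantity: two 350 mL containers = 700 mL.
700 mL is within the ocean vessel limit of 1 L for Category FL.
Category TX and Category FL may not share an outer package.

No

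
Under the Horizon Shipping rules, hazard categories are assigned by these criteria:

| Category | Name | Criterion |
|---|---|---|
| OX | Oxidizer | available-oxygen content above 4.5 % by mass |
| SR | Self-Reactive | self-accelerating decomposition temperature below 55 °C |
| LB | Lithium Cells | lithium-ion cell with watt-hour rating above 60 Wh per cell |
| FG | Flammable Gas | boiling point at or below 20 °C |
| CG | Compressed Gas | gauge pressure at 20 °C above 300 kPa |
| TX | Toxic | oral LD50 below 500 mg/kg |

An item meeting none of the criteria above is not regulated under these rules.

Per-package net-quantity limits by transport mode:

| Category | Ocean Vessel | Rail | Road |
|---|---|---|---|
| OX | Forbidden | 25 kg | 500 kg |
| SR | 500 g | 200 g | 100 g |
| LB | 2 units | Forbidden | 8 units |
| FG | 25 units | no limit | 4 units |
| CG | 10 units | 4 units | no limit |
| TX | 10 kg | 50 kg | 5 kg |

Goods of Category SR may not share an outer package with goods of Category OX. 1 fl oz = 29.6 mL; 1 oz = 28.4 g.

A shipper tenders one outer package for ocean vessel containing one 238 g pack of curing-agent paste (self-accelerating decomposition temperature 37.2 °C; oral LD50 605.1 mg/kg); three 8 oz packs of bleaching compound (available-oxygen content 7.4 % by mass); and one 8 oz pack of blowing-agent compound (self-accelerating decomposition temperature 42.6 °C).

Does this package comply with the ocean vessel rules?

Curing-agent paste: self-accelerating decomposition temperature 37.2 °C < 55 °C → Category SR (Self-Reactive).
The bleaching compound has available-oxygen content 7.4 % by mass, which is > 4.5 % by mass, so it is Category OX (Oxidizer).
Self-accelerating decomposition temperature 42.6 °C meets the Category SR criterion (Self-Reactive), so the blowing-agent compound is Category SR.
Category SR net quantity: 238 g + (one 8 oz pack = 227.2 g) = 465.2 g.
That is within the Category SR ocean vessel limit of 500 g.
Category OX quantity: three 8 oz packs = 681.6 g.
Category OX is Forbidden by ocean vessel.
Category SR and Category OX may not share an outer package.

No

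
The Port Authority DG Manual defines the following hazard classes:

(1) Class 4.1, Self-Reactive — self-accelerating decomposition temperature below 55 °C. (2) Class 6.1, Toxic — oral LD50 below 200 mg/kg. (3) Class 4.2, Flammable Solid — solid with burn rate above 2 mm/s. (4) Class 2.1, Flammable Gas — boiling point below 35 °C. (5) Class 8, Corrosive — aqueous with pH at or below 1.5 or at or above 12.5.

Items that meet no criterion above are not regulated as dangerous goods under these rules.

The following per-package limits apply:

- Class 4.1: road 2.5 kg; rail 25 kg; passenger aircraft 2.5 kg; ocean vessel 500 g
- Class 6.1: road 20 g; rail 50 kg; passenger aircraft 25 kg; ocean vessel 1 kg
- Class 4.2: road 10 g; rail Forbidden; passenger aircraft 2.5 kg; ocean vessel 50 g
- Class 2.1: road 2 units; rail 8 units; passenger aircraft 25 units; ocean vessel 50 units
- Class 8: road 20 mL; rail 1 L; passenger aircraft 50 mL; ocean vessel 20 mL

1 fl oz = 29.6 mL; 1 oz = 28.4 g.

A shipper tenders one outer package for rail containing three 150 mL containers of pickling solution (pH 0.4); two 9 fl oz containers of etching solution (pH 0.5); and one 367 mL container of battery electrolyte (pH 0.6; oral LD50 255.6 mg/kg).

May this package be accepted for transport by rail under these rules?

The pickling solution has pH 0.4, which is ≤ 1.5, so it is Class 8 (Corrosive).
With pH 0.5 (≤ 1.5), the etching solution falls in Class 8.
pH 0.6 meets the Class 8 criterion (Corrosive), so the battery electrolyte is Class 8.
Total Class 8: (three 150 mL containers = 450 mL) + (two 9 fl oz containers = 532.8 mL) + 367 mL = 1349.8 mL.
1349.8 mL > 1 L (rail limit, Class 8) — over the limit.

No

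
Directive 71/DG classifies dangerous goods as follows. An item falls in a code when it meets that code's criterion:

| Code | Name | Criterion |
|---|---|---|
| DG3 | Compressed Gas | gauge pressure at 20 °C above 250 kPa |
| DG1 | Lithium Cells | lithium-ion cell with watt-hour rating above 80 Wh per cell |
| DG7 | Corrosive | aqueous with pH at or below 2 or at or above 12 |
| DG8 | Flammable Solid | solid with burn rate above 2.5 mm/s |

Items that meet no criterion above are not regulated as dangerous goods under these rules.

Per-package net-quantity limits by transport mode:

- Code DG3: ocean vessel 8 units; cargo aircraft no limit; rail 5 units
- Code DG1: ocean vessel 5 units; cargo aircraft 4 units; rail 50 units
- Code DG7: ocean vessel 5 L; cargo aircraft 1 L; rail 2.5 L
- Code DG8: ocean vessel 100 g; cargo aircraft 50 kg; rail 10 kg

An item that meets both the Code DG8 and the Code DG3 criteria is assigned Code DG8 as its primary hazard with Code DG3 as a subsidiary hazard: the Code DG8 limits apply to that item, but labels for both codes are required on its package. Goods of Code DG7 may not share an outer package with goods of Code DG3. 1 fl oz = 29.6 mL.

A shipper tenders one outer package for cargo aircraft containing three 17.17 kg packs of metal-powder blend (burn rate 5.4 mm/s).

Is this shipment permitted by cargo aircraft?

No

Burn rate 5.4 mm/s meets the Code DG8 criterion (Flammable Solid), so the metal-powder blend is Code DG8.
Code DG8 quantity: three 17.17 kg packs = 51.51 kg.
That exceeds the Code DG8 cargo aircraft limit of 50 kg.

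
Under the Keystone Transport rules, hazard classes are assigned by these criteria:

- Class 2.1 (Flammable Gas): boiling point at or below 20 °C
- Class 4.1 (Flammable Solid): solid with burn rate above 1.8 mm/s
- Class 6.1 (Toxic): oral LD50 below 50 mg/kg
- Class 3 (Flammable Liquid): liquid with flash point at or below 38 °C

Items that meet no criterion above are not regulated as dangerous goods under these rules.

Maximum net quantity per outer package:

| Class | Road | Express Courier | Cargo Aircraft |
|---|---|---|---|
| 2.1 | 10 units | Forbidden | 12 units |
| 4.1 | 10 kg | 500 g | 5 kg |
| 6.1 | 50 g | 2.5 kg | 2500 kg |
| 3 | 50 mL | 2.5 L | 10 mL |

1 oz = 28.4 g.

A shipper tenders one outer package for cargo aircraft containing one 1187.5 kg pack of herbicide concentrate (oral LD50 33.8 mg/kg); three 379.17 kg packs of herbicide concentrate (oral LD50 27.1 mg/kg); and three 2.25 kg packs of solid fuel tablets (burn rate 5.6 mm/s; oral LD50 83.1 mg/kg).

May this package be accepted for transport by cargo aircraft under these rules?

No

The herbicide concentrate has oral LD50 33.8 mg/kg, which is < 50 mg/kg, so it is Class 6.1 (Toxic).
The herbicide concentrate has oral LD50 27.1 mg/kg, which is < 50 mg/kg, so it is Class 6.1 (Toxic).
Solid fuel tablets: burn rate 5.6 mm/s > 1.8 mm/s → Class 4.1 (Flammable Solid).
Total Class 6.1: 1187.5 kg + (three 379.17 kg packs = 1137.51 kg) = 2325.01 kg.
That is within the Class 6.1 cargo aircraft limit of 2500 kg.
Class 4.1 quantity: three 2.25 kg packs = 6.75 kg.
That exceeds the Class 4.1 cargo aircraft limit of 5 kg.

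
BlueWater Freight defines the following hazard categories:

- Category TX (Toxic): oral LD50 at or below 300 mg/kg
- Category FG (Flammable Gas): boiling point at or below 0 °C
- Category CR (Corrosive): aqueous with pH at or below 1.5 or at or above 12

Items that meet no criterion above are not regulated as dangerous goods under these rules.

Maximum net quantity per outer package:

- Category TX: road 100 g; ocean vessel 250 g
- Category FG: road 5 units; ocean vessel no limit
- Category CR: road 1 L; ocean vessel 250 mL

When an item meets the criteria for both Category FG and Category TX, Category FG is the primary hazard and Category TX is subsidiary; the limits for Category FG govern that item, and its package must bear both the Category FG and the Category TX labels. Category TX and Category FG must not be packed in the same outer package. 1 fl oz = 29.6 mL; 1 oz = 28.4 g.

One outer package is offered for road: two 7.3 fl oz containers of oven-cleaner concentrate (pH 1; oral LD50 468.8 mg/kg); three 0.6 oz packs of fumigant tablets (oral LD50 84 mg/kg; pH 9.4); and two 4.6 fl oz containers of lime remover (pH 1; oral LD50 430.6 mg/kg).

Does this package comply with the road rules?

With pH 1 (≤ 1.5), the oven-cleaner concentrate falls in Category CR.
Fumigant tablets: oral LD50 84 mg/kg ≤ 300 mg/kg → Category TX (Toxic).
pH 1 meets the Category CR criterion (Corrosive), so the lime remover is Category CR.
Category TX quantity: three 0.6 oz packs = 51.12 g.
51.12 g is within the road limit of 100 g for Category TX.
Total Category CR: (two 7.3 fl oz containers = 432.16 mL) + (two 4.6 fl oz containers = 272.32 mL) = 704.48 mL.
704.48 mL is within the road limit of 1 L for Category CR.
The segregation rule (Category TX with Category FG) does not apply to Category TX with Category CR.
Every hazard category is within its road limit and no segregation rule is violated.

Yes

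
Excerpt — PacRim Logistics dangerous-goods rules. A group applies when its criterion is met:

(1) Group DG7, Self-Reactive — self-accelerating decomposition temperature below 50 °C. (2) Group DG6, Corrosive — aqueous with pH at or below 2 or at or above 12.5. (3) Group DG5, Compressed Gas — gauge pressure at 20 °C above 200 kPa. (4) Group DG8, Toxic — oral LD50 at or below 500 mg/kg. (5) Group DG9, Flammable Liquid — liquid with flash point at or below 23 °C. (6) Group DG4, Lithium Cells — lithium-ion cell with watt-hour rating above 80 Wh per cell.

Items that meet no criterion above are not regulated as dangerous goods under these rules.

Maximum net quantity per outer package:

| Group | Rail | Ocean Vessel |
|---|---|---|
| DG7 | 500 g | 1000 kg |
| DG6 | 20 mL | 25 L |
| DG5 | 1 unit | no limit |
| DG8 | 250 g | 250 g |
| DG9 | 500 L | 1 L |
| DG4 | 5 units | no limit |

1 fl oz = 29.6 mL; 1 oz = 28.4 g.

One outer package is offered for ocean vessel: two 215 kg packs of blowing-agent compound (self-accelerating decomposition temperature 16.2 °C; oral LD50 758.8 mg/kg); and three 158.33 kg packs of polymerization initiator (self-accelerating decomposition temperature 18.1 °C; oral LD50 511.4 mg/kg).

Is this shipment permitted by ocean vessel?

Yes

Blowing-agent compound: self-accelerating decomposition temperature 16.2 °C < 50 °C → Group DG7 (Self-Reactive).
Polymerization initiator: self-accelerating decomposition temperature 18.1 °C < 50 °C → Group DG7 (Self-Reactive).
Group DG7 net quantity: (two 215 kg packs = 430 kg) + (three 158.33 kg packs = 474.99 kg) = 904.99 kg.
904.99 kg is within the ocean vessel limit of 1000 kg for Group DG7.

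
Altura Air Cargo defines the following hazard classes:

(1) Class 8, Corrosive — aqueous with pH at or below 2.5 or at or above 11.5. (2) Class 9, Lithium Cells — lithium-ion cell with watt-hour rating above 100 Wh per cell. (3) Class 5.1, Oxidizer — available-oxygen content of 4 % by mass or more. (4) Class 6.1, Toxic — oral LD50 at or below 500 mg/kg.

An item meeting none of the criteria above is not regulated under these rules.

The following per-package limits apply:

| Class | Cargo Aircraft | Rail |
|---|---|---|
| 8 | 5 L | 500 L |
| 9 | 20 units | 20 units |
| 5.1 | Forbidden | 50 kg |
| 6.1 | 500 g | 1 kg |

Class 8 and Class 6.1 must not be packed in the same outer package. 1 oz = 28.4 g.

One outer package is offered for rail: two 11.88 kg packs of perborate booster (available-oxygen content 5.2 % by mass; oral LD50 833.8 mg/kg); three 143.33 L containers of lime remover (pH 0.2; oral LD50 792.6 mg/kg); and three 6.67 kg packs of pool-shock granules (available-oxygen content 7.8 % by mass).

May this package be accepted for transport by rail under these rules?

Yes

Available-oxygen content 5.2 % by mass meets the Class 5.1 criterion (Oxidizer), so the perborate booster is Class 5.1.
With pH 0.2 (≤ 2.5), the lime remover falls in Class 8.
Pool-shock granules: available-oxygen content 7.8 % by mass ≥ 4 % by mass → Class 5.1 (Oxidizer).
Class 8 quantity: three 143.33 L containers = 429.99 L.
429.99 L ≤ 500 L (rail limit, Class 8) — within limit.
Class 5.1 net quantity: (two 11.88 kg packs = 23.76 kg) + (three 6.67 kg packs = 20.01 kg) = 43.77 kg.
That is within the Class 5.1 rail limit of 50 kg.
The segregation rule (Class 8 with Class 6.1) does not apply to Class 8 with Class 5.1.
Every hazard class is within its rail limit and no segregation rule is violated.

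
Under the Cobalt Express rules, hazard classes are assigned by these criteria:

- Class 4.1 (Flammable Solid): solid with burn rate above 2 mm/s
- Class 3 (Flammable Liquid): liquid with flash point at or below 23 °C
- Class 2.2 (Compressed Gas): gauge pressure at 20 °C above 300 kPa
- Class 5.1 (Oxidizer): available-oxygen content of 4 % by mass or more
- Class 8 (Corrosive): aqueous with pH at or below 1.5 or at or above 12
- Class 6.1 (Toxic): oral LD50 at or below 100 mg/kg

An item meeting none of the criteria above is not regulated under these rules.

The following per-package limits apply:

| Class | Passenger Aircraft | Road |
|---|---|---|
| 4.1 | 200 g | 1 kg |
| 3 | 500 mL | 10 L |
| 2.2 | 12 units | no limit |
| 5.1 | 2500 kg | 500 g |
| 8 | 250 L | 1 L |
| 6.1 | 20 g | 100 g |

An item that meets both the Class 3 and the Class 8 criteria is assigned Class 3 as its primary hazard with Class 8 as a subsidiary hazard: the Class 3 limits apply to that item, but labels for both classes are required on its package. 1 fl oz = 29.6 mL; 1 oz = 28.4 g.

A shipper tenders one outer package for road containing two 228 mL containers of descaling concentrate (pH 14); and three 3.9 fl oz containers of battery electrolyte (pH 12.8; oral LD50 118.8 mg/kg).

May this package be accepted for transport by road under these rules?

Yes

pH 14 meets the Class 8 criterion (Corrosive), so the descaling concentrate is Class 8.
The battery electrolyte has pH 12.8, which is ≥ 12, so it is Class 8 (Corrosive).
Total Class 8: (two 228 mL containers = 456 mL) + (three 3.9 fl oz containers = 346.32 mL) = 802.32 mL.
That is within the Class 8 road limit of 1 L.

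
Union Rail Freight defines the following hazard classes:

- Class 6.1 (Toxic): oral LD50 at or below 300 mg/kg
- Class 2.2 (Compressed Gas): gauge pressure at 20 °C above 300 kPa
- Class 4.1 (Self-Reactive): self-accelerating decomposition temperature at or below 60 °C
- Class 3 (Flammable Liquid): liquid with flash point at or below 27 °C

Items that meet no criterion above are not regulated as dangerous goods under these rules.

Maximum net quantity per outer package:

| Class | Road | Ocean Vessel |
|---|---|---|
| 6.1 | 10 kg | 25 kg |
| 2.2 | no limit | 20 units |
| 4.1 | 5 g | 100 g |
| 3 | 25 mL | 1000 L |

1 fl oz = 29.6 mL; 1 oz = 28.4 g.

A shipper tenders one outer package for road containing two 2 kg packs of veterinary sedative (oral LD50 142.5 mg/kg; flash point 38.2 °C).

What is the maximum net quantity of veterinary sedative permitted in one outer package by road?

Oral LD50 142.5 mg/kg meets the Class 6.1 criterion (Toxic), so the veterinary sedative is Class 6.1.
The road limit for Class 6.1 is 10 kg.

10 kg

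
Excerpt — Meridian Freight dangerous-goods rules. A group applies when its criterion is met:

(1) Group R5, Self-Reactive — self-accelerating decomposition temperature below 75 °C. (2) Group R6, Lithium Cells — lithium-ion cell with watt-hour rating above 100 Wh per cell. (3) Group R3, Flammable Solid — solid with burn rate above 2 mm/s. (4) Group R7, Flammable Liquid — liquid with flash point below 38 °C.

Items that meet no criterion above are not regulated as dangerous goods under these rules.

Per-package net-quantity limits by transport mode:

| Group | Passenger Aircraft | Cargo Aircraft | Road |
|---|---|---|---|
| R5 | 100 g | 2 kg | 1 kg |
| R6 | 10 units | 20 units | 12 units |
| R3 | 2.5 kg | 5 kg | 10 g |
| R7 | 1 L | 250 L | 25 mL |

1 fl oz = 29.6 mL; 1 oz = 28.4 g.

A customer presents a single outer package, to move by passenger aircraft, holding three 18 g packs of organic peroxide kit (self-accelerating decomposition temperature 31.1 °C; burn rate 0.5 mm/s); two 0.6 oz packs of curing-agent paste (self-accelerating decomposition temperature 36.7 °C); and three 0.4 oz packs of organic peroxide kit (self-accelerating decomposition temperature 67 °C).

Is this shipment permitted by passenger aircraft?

Organic peroxide kit: self-accelerating decomposition temperature 31.1 °C < 75 °C → Group R5 (Self-Reactive).
The curing-agent paste has self-accelerating decomposition temperature 36.7 °C, which is < 75 °C, so it is Group R5 (Self-Reactive).
Organic peroxide kit: self-accelerating decomposition temperature 67 °C < 75 °C → Group R5 (Self-Reactive).
Group R5 net quantity: (three 18 g packs = 54 g) + (two 0.6 oz packs = 34.08 g) + (three 0.4 oz packs = 34.08 g) = 122.16 g.
122.16 g > 100 g (passenger aircraft limit, Group R5) — over the limit.

No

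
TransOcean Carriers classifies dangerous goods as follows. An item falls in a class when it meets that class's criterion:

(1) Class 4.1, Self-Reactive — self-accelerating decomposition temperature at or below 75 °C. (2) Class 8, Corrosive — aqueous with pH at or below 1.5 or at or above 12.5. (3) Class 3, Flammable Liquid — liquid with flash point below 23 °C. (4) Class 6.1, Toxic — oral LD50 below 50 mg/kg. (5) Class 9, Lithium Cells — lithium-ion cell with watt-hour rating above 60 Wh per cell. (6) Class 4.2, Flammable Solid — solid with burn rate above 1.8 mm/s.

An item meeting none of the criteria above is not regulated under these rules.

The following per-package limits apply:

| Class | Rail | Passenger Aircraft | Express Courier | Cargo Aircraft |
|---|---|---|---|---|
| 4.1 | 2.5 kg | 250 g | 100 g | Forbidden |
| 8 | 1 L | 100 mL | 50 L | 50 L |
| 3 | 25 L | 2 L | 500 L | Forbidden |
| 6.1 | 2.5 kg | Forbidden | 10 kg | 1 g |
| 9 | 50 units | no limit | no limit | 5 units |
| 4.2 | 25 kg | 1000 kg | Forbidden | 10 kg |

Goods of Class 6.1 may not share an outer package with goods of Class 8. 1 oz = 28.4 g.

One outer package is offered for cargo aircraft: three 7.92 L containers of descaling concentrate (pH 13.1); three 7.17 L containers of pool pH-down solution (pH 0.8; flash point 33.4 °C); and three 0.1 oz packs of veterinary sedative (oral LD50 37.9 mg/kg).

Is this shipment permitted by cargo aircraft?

No

The descaling concentrate has pH 13.1, which is ≥ 12.5, so it is Class 8 (Corrosive).
pH 0.8 meets the Class 8 criterion (Corrosive), so the pool pH-down solution is Class 8.
The veterinary sedative has oral LD50 37.9 mg/kg, which is < 50 mg/kg, so it is Class 6.1 (Toxic).
Class 6.1 quantity: three 0.1 oz packs = 8.52 g.
8.52 g exceeds the cargo aircraft limit of 1 g for Class 6.1.
Class 8 net quantity: (three 7.92 L containers = 23.76 L) + (three 7.17 L containers = 21.51 L) = 45.27 L.
That is within the Class 8 cargo aircraft limit of 50 L.
Class 6.1 and Class 8 may not share an outer package.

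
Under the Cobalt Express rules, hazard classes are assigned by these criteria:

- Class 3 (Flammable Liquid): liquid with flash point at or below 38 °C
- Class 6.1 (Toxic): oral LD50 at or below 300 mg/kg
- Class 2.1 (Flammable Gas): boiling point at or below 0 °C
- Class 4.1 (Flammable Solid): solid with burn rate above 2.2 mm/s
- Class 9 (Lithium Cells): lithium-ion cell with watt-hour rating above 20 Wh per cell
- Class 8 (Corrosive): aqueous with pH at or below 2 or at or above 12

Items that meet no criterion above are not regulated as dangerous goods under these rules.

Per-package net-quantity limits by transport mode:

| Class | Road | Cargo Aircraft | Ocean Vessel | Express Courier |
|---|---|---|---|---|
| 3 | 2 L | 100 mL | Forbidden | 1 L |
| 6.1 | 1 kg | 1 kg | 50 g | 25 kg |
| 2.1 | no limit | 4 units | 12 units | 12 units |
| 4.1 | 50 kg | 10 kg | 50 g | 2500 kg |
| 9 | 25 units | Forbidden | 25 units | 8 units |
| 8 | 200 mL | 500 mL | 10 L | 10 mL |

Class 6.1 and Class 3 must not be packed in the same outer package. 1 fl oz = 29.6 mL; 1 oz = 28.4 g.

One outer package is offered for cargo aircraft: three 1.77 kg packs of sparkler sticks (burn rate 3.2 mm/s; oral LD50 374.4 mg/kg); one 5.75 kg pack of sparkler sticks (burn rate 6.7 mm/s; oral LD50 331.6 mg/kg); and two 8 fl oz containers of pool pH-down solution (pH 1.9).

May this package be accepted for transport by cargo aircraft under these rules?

The sparkler sticks have burn rate 3.2 mm/s, which is > 2.2 mm/s, so they are Class 4.1 (Flammable Solid).
Burn rate 6.7 mm/s meets the Class 4.1 criterion (Flammable Solid), so the sparkler sticks are Class 4.1.
Pool pH-down solution: pH 1.9 ≤ 2 → Class 8 (Corrosive).
Class 4.1 net quantity: (three 1.77 kg packs = 5.31 kg) + 5.75 kg = 11.06 kg.
That exceeds the Class 4.1 cargo aircraft limit of 10 kg.
Class 8 quantity: two 8 fl oz containers = 473.6 mL.
473.6 mL is within the cargo aircraft limit of 500 mL for Class 8.
The segregation rule (Class 6.1 with Class 3) does not apply to Class 4.1 with Class 8.

No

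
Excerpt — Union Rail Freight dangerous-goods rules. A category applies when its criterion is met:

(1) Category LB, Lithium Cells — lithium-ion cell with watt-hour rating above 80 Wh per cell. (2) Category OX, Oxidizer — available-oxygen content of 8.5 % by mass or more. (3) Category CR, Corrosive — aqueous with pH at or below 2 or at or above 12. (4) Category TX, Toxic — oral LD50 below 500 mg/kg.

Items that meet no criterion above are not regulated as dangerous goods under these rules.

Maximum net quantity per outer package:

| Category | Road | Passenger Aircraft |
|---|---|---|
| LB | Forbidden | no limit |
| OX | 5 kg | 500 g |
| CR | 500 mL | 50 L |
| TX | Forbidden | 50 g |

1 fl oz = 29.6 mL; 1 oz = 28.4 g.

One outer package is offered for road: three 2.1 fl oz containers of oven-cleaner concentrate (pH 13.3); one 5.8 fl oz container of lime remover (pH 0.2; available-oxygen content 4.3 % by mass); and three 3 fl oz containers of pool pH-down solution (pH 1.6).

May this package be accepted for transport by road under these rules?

pH 13.3 meets the Category CR criterion (Corrosive), so the oven-cleaner concentrate is Category CR.
The lime remover has pH 0.2, which is ≤ 2, so it is Category CR (Corrosive).
pH 1.6 meets the Category CR criterion (Corrosive), so the pool pH-down solution is Category CR.
Category CR net quantity: (three 2.1 fl oz containers = 186.48 mL) + (one 5.8 fl oz container = 171.68 mL) + (three 3 fl oz containers = 266.4 mL) = 624.56 mL.
624.56 mL exceeds the road limit of 500 mL for Category CR.

No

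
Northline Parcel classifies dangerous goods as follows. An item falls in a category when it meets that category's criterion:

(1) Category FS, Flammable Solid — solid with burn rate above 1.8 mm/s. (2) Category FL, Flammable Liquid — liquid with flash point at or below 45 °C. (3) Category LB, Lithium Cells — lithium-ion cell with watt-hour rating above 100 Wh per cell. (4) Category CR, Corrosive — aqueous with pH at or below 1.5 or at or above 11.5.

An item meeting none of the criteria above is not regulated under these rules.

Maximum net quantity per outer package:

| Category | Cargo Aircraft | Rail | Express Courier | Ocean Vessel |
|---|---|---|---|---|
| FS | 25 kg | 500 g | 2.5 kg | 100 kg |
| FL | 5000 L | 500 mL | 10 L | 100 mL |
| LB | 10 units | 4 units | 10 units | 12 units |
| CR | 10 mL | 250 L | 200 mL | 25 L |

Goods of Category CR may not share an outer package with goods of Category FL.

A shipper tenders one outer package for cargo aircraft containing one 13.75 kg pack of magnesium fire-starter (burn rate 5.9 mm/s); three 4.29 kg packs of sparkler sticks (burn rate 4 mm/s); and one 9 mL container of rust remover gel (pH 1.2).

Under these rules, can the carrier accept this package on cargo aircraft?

No

With burn rate 5.9 mm/s (> 1.8 mm/s), the magnesium fire-starter falls in Category FS.
The sparkler sticks have burn rate 4 mm/s, which is > 1.8 mm/s, so they are Category FS (Flammable Solid).
The rust remover gel has pH 1.2, which is ≤ 1.5, so it is Category CR (Corrosive).
Total Category FS: 13.75 kg + (three 4.29 kg packs = 12.87 kg) = 26.62 kg.
26.62 kg > 25 kg (cargo aircraft limit, Category FS) — over the limit.
Category CR quantity: 9 mL.
9 mL is within the cargo aircraft limit of 10 mL for Category CR.
The segregation rule (Category CR with Category FL) does not apply to Category FS with Category CR.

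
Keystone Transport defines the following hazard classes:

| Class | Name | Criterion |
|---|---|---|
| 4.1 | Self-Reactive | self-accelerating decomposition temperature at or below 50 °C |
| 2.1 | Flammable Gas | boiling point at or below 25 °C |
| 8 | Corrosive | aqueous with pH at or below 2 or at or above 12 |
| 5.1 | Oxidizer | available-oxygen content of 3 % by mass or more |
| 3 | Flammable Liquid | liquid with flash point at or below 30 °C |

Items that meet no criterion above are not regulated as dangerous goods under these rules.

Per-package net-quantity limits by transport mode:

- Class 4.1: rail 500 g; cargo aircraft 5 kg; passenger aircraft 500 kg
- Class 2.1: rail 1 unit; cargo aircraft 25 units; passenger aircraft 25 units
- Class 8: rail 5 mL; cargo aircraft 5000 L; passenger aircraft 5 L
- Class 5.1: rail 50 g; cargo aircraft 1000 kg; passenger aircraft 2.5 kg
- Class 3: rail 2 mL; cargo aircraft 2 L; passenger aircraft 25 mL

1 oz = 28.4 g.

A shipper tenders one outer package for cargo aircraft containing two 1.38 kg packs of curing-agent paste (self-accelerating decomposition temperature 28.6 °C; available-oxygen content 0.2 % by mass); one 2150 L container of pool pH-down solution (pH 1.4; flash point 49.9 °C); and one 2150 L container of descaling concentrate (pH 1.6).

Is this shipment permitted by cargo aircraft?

Yes

Curing-agent paste: self-accelerating decomposition temperature 28.6 °C ≤ 50 °C → Class 4.1 (Self-Reactive).
Pool pH-down solution: pH 1.4 ≤ 2 → Class 8 (Corrosive).
Descaling concentrate: pH 1.6 ≤ 2 → Class 8 (Corrosive).
Class 8 net quantity: 2150 L + 2150 L = 4300 L.
4300 L is within the cargo aircraft limit of 5000 L for Class 8.
Class 4.1 quantity: two 1.38 kg packs = 2.76 kg.
2.76 kg ≤ 5 kg (cargo aircraft limit, Class 4.1) — within limit.
Every hazard class is within its cargo aircraft limit and no segregation rule is violated.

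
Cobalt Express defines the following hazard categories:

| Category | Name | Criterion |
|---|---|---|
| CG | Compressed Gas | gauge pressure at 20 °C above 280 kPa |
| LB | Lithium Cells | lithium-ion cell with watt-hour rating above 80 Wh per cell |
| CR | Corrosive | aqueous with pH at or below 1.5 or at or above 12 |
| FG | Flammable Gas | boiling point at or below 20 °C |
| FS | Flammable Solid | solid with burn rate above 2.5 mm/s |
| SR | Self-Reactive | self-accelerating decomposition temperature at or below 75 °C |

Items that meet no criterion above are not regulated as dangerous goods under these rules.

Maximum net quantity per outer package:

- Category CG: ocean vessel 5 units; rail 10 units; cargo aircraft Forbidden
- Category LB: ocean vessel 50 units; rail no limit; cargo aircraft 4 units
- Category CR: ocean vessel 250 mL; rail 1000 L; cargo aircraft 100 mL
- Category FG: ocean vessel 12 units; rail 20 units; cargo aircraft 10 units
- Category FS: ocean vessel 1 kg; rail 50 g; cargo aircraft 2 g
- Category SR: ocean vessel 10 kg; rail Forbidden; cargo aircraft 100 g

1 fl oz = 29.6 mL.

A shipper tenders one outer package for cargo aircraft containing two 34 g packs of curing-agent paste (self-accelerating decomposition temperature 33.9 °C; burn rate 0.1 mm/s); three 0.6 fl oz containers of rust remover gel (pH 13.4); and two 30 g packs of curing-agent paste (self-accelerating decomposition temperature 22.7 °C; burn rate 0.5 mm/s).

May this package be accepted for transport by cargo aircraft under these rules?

No

With self-accelerating decomposition temperature 33.9 °C (≤ 75 °C), the curing-agent paste falls in Category SR.
Rust remover gel: pH 13.4 ≥ 12 → Category CR (Corrosive).
Curing-agent paste: self-accelerating decomposition temperature 22.7 °C ≤ 75 °C → Category SR (Self-Reactive).
Total Category SR: (two 34 g packs = 68 g) + (two 30 g packs = 60 g) = 128 g.
128 g exceeds the cargo aircraft limit of 100 g for Category SR.
Category CR quantity: three 0.6 fl oz containers = 53.28 mL.
53.28 mL is within the cargo aircraft limit of 100 mL for Category CR.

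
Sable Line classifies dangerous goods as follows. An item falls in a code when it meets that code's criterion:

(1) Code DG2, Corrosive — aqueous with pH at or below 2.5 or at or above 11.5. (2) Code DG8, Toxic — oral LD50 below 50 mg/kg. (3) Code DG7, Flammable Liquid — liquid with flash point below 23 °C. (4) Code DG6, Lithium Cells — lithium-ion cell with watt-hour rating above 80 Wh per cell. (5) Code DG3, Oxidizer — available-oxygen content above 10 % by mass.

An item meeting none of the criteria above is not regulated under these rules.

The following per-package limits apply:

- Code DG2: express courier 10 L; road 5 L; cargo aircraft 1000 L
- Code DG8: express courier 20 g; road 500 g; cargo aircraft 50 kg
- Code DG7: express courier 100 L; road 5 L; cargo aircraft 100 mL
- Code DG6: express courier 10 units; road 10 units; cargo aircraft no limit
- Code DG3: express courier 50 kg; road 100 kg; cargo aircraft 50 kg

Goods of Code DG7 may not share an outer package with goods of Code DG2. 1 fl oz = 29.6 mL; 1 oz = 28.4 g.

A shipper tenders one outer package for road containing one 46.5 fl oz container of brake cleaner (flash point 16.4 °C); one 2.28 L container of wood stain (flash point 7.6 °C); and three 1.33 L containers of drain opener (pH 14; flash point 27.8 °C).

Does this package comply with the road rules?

No

Flash point 16.4 °C meets the Code DG7 criterion (Flammable Liquid), so the brake cleaner is Code DG7.
Wood stain: flash point 7.6 °C < 23 °C → Code DG7 (Flammable Liquid).
With pH 14 (≥ 11.5), the drain opener falls in Code DG2.
Total Code DG7: (one 46.5 fl oz container = 1376.4 mL) + 2.28 L = 3656.4 mL.
3656.4 mL ≤ 5 L (road limit, Code DG7) — within limit.
Code DG2 quantity: three 1.33 L containers = 3.99 L.
3.99 L is within the road limit of 5 L for Code DG2.
Code DG7 and Code DG2 may not share an outer package.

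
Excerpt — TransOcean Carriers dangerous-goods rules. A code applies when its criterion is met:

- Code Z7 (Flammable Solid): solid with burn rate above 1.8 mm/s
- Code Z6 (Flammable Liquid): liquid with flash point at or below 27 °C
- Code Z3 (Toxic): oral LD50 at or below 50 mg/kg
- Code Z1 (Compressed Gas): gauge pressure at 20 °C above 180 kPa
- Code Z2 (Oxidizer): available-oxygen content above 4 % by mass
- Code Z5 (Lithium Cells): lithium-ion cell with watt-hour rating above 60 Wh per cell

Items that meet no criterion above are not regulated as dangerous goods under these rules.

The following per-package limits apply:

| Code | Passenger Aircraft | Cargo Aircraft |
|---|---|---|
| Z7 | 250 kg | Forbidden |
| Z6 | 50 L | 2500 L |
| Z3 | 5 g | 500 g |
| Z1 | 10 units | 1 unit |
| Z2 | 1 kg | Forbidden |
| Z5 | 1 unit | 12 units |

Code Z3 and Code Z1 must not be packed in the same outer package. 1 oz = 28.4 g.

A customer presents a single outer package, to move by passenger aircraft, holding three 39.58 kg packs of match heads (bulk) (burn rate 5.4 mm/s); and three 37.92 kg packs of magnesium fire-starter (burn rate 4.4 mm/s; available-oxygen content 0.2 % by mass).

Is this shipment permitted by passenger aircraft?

Match heads (bulk): burn rate 5.4 mm/s > 1.8 mm/s → Code Z7 (Flammable Solid).
Magnesium fire-starter: burn rate 4.4 mm/s > 1.8 mm/s → Code Z7 (Flammable Solid).
Code Z7 net quantity: (three 39.58 kg packs = 118.74 kg) + (three 37.92 kg packs = 113.76 kg) = 232.5 kg.
That is within the Code Z7 passenger aircraft limit of 250 kg.

Yes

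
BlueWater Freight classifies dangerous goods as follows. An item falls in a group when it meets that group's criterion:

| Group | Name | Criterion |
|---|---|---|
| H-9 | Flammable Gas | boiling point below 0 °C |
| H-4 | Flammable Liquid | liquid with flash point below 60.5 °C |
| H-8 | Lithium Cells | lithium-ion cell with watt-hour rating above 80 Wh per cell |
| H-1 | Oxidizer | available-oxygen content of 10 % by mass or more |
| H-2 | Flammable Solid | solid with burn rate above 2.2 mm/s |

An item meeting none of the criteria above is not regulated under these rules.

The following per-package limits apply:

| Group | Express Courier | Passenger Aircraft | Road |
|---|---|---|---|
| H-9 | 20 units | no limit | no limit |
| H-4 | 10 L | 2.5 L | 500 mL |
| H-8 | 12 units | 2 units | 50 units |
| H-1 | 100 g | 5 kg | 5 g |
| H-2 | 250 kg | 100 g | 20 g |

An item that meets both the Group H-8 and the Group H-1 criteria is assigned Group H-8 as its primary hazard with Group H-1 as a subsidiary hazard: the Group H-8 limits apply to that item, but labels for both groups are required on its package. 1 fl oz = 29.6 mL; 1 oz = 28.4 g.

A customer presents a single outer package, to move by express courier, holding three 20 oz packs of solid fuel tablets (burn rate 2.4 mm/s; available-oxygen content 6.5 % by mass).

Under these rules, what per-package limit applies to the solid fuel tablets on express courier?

250 kg

The solid fuel tablets have burn rate 2.4 mm/s, which is > 2.2 mm/s, so they are Group H-2 (Flammable Solid).
The express courier limit for Group H-2 is 250 kg.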